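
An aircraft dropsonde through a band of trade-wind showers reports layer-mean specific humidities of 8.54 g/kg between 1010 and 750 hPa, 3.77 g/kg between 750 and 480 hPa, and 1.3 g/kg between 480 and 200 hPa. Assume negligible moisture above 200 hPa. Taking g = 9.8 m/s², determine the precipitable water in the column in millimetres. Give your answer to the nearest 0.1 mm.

Precipitable water is the column-integrated vapour mass per unit area: PW = (1/g) Σ q̄ Δp, with q in kg/kg and Δp in Pa (1 kg/m² of water = 1 mm).
Layer 1010–750 hPa: Δp = 260 hPa = 26000 Pa, q̄ = 0.00854 kg/kg → 0.00854 × 26000 / 9.8 = 22.66 mm
Layer 750–480 hPa: Δp = 270 hPa = 27000 Pa, q̄ = 0.00377 kg/kg → 0.00377 × 27000 / 9.8 = 10.39 mm
Layer 480–200 hPa: Δp = 280 hPa = 28000 Pa, q̄ = 0.0013 kg/kg → 0.0013 × 28000 / 9.8 = 3.71 mm
PW = 22.66 + 10.39 + 3.71 = 36.76 ≈ 36.8 mm.

PW ≈ 36.8 mm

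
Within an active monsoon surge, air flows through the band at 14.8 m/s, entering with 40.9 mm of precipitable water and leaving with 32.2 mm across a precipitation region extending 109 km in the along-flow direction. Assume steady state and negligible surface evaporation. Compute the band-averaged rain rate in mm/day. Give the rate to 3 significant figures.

R ≈ 102 mm/day

Column moisture flux per unit crosswind length is F = V × PW.
Inflow: F_in = 14.8 × 40.9 = 605.32 mm·m/s
Outflow: F_out = 14.8 × 32.2 = 476.56 mm·m/s
Steady-state rate R = (F_in − F_out)/L = (605.32 − 476.56) / 109000 m = 1.181e-03 mm/s.
R = 1.181e-03 × 3600 × 24 = 102 mm/day.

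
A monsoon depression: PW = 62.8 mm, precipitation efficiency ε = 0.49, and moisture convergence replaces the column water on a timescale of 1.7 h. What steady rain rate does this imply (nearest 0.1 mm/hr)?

R ≈ 18.1 mm/hr

Each overturning extracts ε × PW = 0.49 × 62.8 = 30.772 mm.
Rate = ε·PW / τ = 30.772 / 1.7 h = 18.1 mm/hr.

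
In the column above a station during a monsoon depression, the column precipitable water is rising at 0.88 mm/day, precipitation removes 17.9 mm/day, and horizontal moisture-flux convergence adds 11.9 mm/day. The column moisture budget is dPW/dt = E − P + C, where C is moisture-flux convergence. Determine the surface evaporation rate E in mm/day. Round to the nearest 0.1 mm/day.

dPW/dt = +0.88 mm/day.
E = dPW/dt + P − C = (+0.88) + 17.9 − (11.9) = 6.9 mm/day.

E ≈ 6.9 mm/day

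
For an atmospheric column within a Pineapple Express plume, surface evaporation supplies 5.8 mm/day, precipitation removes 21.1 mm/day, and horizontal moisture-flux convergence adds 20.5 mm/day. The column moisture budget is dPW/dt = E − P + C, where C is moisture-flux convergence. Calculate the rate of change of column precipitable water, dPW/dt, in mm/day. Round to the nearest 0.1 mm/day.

dPW/dt ≈ 5.2 mm/day

dPW/dt = E − P + C = 5.8 − 21.1 + (20.5) = 5.2 mm/day.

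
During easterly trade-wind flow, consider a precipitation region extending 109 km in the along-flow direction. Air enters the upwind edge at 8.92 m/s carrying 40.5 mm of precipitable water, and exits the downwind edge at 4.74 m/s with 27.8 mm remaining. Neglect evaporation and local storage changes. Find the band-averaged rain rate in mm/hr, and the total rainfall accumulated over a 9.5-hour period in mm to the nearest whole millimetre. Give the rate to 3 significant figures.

R ≈ 7.58 mm/hr; total ≈ 72 mm

Column moisture flux per unit crosswind length is F = V × PW.
Inflow: F_in = 8.92 × 40.5 = 361.26 mm·m/s
Outflow: F_out = 4.74 × 27.8 = 131.772 mm·m/s
Steady-state rate R = (F_in − F_out)/L = (361.26 − 131.772) / 109000 m = 2.105e-03 mm/s.
R = 2.105e-03 × 3600 = 7.58 mm/hr.
Over 9.5 h: total = 7.58 × 9.5 = 72.01 ≈ 72 mm.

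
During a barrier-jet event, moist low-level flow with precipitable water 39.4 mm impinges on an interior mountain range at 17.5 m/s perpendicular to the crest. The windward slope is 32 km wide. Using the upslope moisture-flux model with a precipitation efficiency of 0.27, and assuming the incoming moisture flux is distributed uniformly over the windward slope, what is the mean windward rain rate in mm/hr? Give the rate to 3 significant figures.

R ≈ 20.9 mm/hr

Incoming column moisture flux per unit ridge length: F = V × PW = 17.5 × 39.4 = 689.5 mm·m/s.
Spread over the 32 km slope with efficiency ε = 0.27: R = ε·F/W = 0.27 × 689.5 / 32000 m = 5.818e-03 mm/s.
R = 5.818e-03 × 3600 = 20.9 mm/hr.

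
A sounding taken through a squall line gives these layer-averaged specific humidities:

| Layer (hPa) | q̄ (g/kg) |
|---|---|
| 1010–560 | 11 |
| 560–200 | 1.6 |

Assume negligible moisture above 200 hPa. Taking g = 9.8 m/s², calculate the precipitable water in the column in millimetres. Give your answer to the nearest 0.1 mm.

PW ≈ 56.4 mm

Precipitable water is the column-integrated vapour mass per unit area: PW = (1/g) Σ q̄ Δp, with q in kg/kg and Δp in Pa (1 kg/m² of water = 1 mm).
Layer 1010–560 hPa: Δp = 450 hPa = 45000 Pa, q̄ = 0.011 kg/kg → 0.011 × 45000 / 9.8 = 50.51 mm
Layer 560–200 hPa: Δp = 360 hPa = 36000 Pa, q̄ = 0.0016 kg/kg → 0.0016 × 36000 / 9.8 = 5.88 mm
PW = 50.51 + 5.88 = 56.39 ≈ 56.4 mm.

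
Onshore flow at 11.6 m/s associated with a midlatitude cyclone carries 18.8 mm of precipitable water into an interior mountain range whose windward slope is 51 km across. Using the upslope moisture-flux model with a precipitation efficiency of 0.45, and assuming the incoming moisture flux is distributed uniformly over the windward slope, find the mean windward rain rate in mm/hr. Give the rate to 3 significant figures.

Incoming column moisture flux per unit ridge length: F = V × PW = 11.6 × 18.8 = 218.08 mm·m/s.
Spread over the 51 km slope with efficiency ε = 0.45: R = ε·F/W = 0.45 × 218.08 / 51000 m = 1.924e-03 mm/s.
R = 1.924e-03 × 3600 = 6.93 mm/hr.

R ≈ 6.93 mm/hr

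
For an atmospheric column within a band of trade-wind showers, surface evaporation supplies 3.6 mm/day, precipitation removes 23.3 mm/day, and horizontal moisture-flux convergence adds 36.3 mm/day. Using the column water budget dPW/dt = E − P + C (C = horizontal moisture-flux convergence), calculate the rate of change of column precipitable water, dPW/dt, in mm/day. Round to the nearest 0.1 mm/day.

dPW/dt = E − P + C = 3.6 − 23.3 + (36.3) = 16.6 mm/day.

dPW/dt ≈ 16.6 mm/day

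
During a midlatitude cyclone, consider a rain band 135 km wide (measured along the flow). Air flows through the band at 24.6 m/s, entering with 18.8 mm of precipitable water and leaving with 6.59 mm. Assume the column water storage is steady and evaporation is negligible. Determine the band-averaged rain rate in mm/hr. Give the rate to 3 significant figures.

Column moisture flux per unit crosswind length is F = V × PW.
Inflow: F_in = 24.6 × 18.8 = 462.48 mm·m/s
Outflow: F_out = 24.6 × 6.59 = 162.114 mm·m/s
Steady-state rate R = (F_in − F_out)/L = (462.48 − 162.114) / 135000 m = 2.225e-03 mm/s.
R = 2.225e-03 × 3600 = 8.01 mm/hr.

R ≈ 8.01 mm/hr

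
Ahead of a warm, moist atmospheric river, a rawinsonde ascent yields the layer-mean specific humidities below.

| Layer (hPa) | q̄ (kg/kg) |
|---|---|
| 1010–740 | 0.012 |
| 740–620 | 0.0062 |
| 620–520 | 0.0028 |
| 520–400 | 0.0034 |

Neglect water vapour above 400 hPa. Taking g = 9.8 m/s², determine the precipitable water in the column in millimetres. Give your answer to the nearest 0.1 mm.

PW ≈ 47.7 mm

Precipitable water is the column-integrated vapour mass per unit area: PW = (1/g) Σ q̄ Δp, with q in kg/kg and Δp in Pa (1 kg/m² of water = 1 mm).
Layer 1010–740 hPa: Δp = 270 hPa = 27000 Pa, q̄ = 0.012 kg/kg → 0.012 × 27000 / 9.8 = 33.06 mm
Layer 740–620 hPa: Δp = 120 hPa = 12000 Pa, q̄ = 0.0062 kg/kg → 0.0062 × 12000 / 9.8 = 7.59 mm
Layer 620–520 hPa: Δp = 100 hPa = 10000 Pa, q̄ = 0.0028 kg/kg → 0.0028 × 10000 / 9.8 = 2.86 mm
Layer 520–400 hPa: Δp = 120 hPa = 12000 Pa, q̄ = 0.0034 kg/kg → 0.0034 × 12000 / 9.8 = 4.16 mm
PW = 33.06 + 7.59 + 2.86 + 4.16 = 47.67 ≈ 47.7 mm.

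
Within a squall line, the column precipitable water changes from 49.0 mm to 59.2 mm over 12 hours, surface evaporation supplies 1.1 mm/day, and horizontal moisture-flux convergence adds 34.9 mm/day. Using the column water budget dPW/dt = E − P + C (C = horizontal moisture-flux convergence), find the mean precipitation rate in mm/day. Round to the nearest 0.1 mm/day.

dPW/dt = (59.2 − 49.0) mm / (12/24 day) = +20.400 mm/day.
P = E + C − dPW/dt = 1.1 + (34.9) − (+20.400) = 15.6 mm/day.

P ≈ 15.6 mm/day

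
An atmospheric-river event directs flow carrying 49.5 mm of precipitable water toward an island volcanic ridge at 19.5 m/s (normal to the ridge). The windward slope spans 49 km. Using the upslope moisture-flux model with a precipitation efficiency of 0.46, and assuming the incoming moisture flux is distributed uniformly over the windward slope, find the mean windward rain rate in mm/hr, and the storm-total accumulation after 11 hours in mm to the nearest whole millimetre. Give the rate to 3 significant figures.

Incoming column moisture flux per unit ridge length: F = V × PW = 19.5 × 49.5 = 965.25 mm·m/s.
Spread over the 49 km slope with efficiency ε = 0.46: R = ε·F/W = 0.46 × 965.25 / 49000 m = 9.062e-03 mm/s.
R = 9.062e-03 × 3600 = 32.6 mm/hr.
Over 11 h: total = 32.6 × 11 = 358.6 ≈ 359 mm.

R ≈ 32.6 mm/hr; total ≈ 359 mm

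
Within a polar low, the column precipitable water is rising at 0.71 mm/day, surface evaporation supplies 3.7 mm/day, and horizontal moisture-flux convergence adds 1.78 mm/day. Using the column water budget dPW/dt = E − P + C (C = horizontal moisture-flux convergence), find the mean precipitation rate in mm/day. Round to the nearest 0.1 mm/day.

dPW/dt = +0.71 mm/day.
P = E + C − dPW/dt = 3.7 + (1.78) − (+0.71) = 4.8 mm/day.

P ≈ 4.8 mm/day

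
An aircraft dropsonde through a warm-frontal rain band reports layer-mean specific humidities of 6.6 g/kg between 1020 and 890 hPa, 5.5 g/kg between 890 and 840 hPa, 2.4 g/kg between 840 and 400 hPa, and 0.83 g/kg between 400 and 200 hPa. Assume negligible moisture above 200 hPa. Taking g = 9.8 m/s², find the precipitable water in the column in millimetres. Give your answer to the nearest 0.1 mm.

Precipitable water is the column-integrated vapour mass per unit area: PW = (1/g) Σ q̄ Δp, with q in kg/kg and Δp in Pa (1 kg/m² of water = 1 mm).
Layer 1020–890 hPa: Δp = 130 hPa = 13000 Pa, q̄ = 0.0066 kg/kg → 0.0066 × 13000 / 9.8 = 8.76 mm
Layer 890–840 hPa: Δp = 50 hPa = 5000 Pa, q̄ = 0.0055 kg/kg → 0.0055 × 5000 / 9.8 = 2.81 mm
Layer 840–400 hPa: Δp = 440 hPa = 44000 Pa, q̄ = 0.0024 kg/kg → 0.0024 × 44000 / 9.8 = 10.78 mm
Layer 400–200 hPa: Δp = 200 hPa = 20000 Pa, q̄ = 0.00083 kg/kg → 0.00083 × 20000 / 9.8 = 1.69 mm
PW = 8.76 + 2.81 + 10.78 + 1.69 = 24.04 ≈ 24.0 mm.

PW ≈ 24.0 mm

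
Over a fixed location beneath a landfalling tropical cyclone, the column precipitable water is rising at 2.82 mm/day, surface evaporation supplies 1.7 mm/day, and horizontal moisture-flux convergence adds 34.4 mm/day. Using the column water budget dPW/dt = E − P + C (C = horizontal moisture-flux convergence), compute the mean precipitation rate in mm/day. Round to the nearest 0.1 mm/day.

P ≈ 33.3 mm/day

dPW/dt = +2.82 mm/day.
P = E + C − dPW/dt = 1.7 + (34.4) − (+2.82) = 33.3 mm/day.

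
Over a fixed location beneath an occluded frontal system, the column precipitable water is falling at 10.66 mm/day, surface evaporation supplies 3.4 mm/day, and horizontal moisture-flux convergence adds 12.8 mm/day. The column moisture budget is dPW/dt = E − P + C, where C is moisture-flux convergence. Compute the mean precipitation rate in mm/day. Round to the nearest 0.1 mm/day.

dPW/dt = -10.66 mm/day.
P = E + C − dPW/dt = 3.4 + (12.8) − (-10.66) = 26.9 mm/day.

P ≈ 26.9 mm/day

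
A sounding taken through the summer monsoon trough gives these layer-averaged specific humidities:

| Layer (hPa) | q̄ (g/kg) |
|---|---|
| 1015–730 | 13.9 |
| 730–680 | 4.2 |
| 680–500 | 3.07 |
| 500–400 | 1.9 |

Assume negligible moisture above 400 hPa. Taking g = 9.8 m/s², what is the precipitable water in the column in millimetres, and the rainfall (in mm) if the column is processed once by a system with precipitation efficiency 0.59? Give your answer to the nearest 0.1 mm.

Precipitable water is the column-integrated vapour mass per unit area: PW = (1/g) Σ q̄ Δp, with q in kg/kg and Δp in Pa (1 kg/m² of water = 1 mm).
Layer 1015–730 hPa: Δp = 285 hPa = 28500 Pa, q̄ = 0.0139 kg/kg → 0.0139 × 28500 / 9.8 = 40.42 mm
Layer 730–680 hPa: Δp = 50 hPa = 5000 Pa, q̄ = 0.0042 kg/kg → 0.0042 × 5000 / 9.8 = 2.14 mm
Layer 680–500 hPa: Δp = 180 hPa = 18000 Pa, q̄ = 0.00307 kg/kg → 0.00307 × 18000 / 9.8 = 5.64 mm
Layer 500–400 hPa: Δp = 100 hPa = 10000 Pa, q̄ = 0.0019 kg/kg → 0.0019 × 10000 / 9.8 = 1.94 mm
PW = 40.42 + 2.14 + 5.64 + 1.94 = 50.14 ≈ 50.1 mm.
Rainfall = ε × PW = 0.59 × 50.1 = 29.6 mm.

PW ≈ 50.1 mm; rainfall ≈ 29.6 mm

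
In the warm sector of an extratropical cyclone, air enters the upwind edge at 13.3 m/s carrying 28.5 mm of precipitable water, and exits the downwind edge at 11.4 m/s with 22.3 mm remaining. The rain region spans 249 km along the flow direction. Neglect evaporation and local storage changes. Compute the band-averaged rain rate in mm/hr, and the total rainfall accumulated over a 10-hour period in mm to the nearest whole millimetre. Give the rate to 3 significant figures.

Column moisture flux per unit crosswind length is F = V × PW.
Inflow: F_in = 13.3 × 28.5 = 379.05 mm·m/s
Outflow: F_out = 11.4 × 22.3 = 254.22 mm·m/s
Steady-state rate R = (F_in − F_out)/L = (379.05 − 254.22) / 249000 m = 5.013e-04 mm/s.
R = 5.013e-04 × 3600 = 1.80 mm/hr.
Over 10 h: total = 1.80 × 10 = 18 mm.

R ≈ 1.80 mm/hr; total ≈ 18 mm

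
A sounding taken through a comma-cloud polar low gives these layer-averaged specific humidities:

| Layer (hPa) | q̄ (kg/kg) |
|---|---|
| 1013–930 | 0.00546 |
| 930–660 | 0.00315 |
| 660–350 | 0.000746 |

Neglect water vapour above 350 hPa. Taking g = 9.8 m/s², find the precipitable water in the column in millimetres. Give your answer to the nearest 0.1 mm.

PW ≈ 15.7 mm

Precipitable water is the column-integrated vapour mass per unit area: PW = (1/g) Σ q̄ Δp, with q in kg/kg and Δp in Pa (1 kg/m² of water = 1 mm).
Layer 1013–930 hPa: Δp = 83 hPa = 8300 Pa, q̄ = 0.00546 kg/kg → 0.00546 × 8300 / 9.8 = 4.62 mm
Layer 930–660 hPa: Δp = 270 hPa = 27000 Pa, q̄ = 0.00315 kg/kg → 0.00315 × 27000 / 9.8 = 8.68 mm
Layer 660–350 hPa: Δp = 310 hPa = 31000 Pa, q̄ = 0.000746 kg/kg → 0.000746 × 31000 / 9.8 = 2.36 mm
PW = 4.62 + 8.68 + 2.36 = 15.66 ≈ 15.7 mm.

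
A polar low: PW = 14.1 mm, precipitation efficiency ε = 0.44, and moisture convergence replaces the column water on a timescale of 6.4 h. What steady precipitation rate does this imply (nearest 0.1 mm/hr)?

R ≈ 1.0 mm/hr

Each overturning extracts ε × PW = 0.44 × 14.1 = 6.204 mm.
Rate = ε·PW / τ = 6.204 / 6.4 h = 1.0 mm/hr.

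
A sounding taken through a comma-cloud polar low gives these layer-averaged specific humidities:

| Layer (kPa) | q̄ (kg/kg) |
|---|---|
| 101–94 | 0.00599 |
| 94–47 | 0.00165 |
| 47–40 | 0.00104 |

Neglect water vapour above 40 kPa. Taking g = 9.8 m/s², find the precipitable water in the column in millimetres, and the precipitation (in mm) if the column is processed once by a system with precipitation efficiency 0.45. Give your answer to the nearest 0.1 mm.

PW ≈ 12.9 mm; precipitation ≈ 5.8 mm

Precipitable water is the column-integrated vapour mass per unit area: PW = (1/g) Σ q̄ Δp, with q in kg/kg and Δp in Pa (1 kg/m² of water = 1 mm).
Layer 101–94 kPa: Δp = 70 hPa = 7000 Pa, q̄ = 0.00599 kg/kg → 0.00599 × 7000 / 9.8 = 4.28 mm
Layer 94–47 kPa: Δp = 470 hPa = 47000 Pa, q̄ = 0.00165 kg/kg → 0.00165 × 47000 / 9.8 = 7.91 mm
Layer 47–40 kPa: Δp = 70 hPa = 7000 Pa, q̄ = 0.00104 kg/kg → 0.00104 × 7000 / 9.8 = 0.74 mm
PW = 4.28 + 7.91 + 0.74 = 12.93 ≈ 12.9 mm.
Precipitation = ε × PW = 0.45 × 12.9 = 5.8 mm.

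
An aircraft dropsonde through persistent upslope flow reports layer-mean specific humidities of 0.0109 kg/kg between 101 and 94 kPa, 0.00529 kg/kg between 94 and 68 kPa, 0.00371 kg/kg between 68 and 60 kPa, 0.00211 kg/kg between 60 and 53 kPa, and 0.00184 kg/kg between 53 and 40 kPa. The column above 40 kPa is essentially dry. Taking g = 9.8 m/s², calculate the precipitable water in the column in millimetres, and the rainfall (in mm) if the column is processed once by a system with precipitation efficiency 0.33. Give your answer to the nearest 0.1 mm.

PW ≈ 28.8 mm; rainfall ≈ 9.5 mm

Precipitable water is the column-integrated vapour mass per unit area: PW = (1/g) Σ q̄ Δp, with q in kg/kg and Δp in Pa (1 kg/m² of water = 1 mm).
Layer 101–94 kPa: Δp = 70 hPa = 7000 Pa, q̄ = 0.0109 kg/kg → 0.0109 × 7000 / 9.8 = 7.79 mm
Layer 94–68 kPa: Δp = 260 hPa = 26000 Pa, q̄ = 0.00529 kg/kg → 0.00529 × 26000 / 9.8 = 14.03 mm
Layer 68–60 kPa: Δp = 80 hPa = 8000 Pa, q̄ = 0.00371 kg/kg → 0.00371 × 8000 / 9.8 = 3.03 mm
Layer 60–53 kPa: Δp = 70 hPa = 7000 Pa, q̄ = 0.00211 kg/kg → 0.00211 × 7000 / 9.8 = 1.51 mm
Layer 53–40 kPa: Δp = 130 hPa = 13000 Pa, q̄ = 0.00184 kg/kg → 0.00184 × 13000 / 9.8 = 2.44 mm
PW = 7.79 + 14.03 + 3.03 + 1.51 + 2.44 = 28.80 ≈ 28.8 mm.
Rainfall = ε × PW = 0.33 × 28.8 = 9.5 mm.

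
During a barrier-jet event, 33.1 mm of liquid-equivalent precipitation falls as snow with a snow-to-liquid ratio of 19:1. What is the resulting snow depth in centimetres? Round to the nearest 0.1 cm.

Snow depth = liquid × ratio = 33.1 mm × 19 = 628.9 mm = 62.9 cm.

snow depth ≈ 62.9 cm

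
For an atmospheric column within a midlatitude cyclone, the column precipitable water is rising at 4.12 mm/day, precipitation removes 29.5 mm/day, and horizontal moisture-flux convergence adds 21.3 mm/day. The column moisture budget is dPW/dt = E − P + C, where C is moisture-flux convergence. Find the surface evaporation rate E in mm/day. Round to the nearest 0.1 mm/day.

dPW/dt = +4.12 mm/day.
E = dPW/dt + P − C = (+4.12) + 29.5 − (21.3) = 12.3 mm/day.

E ≈ 12.3 mm/day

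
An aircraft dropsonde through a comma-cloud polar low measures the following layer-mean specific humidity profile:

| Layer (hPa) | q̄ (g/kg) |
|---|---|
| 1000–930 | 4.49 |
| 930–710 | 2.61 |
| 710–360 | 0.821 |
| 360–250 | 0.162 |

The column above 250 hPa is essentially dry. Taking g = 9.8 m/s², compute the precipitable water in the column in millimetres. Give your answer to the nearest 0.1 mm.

PW ≈ 12.2 mm

Precipitable water is the column-integrated vapour mass per unit area: PW = (1/g) Σ q̄ Δp, with q in kg/kg and Δp in Pa (1 kg/m² of water = 1 mm).
Layer 1000–930 hPa: Δp = 70 hPa = 7000 Pa, q̄ = 0.00449 kg/kg → 0.00449 × 7000 / 9.8 = 3.21 mm
Layer 930–710 hPa: Δp = 220 hPa = 22000 Pa, q̄ = 0.00261 kg/kg → 0.00261 × 22000 / 9.8 = 5.86 mm
Layer 710–360 hPa: Δp = 350 hPa = 35000 Pa, q̄ = 0.000821 kg/kg → 0.000821 × 35000 / 9.8 = 2.93 mm
Layer 360–250 hPa: Δp = 110 hPa = 11000 Pa, q̄ = 0.000162 kg/kg → 0.000162 × 11000 / 9.8 = 0.18 mm
PW = 3.21 + 5.86 + 2.93 + 0.18 = 12.18 ≈ 12.2 mm.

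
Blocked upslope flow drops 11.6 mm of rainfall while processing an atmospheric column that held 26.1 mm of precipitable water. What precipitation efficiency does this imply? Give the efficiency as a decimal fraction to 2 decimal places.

ε = rainfall / PW = 11.6 / 26.1 = 0.44.

ε ≈ 0.44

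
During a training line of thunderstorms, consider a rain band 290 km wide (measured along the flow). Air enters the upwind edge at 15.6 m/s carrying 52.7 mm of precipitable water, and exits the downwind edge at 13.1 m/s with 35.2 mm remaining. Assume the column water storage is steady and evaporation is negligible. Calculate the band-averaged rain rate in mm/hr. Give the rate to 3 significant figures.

R ≈ 4.48 mm/hr

Column moisture flux per unit crosswind length is F = V × PW.
Inflow: F_in = 15.6 × 52.7 = 822.12 mm·m/s
Outflow: F_out = 13.1 × 35.2 = 461.12 mm·m/s
Steady-state rate R = (F_in − F_out)/L = (822.12 − 461.12) / 290000 m = 1.245e-03 mm/s.
R = 1.245e-03 × 3600 = 4.48 mm/hr.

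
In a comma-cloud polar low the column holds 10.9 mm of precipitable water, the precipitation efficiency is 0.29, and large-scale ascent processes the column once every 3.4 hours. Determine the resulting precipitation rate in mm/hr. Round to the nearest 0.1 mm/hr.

R ≈ 0.9 mm/hr

Each overturning extracts ε × PW = 0.29 × 10.9 = 3.161 mm.
Rate = ε·PW / τ = 3.161 / 3.4 h = 0.9 mm/hr.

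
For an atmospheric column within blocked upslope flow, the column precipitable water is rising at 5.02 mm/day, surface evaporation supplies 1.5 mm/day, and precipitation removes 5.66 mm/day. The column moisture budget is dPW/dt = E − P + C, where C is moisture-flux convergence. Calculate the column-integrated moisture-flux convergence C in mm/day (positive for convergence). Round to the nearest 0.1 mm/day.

dPW/dt = +5.02 mm/day.
C = dPW/dt − E + P = (+5.02) − 1.5 + 5.66 = 9.2 mm/day.

C ≈ 9.2 mm/day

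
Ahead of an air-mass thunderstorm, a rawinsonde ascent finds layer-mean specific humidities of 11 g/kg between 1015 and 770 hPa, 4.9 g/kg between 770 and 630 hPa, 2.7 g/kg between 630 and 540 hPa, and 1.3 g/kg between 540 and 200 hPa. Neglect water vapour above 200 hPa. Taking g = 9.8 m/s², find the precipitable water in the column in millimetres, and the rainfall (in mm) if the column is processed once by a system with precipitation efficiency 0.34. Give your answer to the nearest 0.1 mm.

PW ≈ 41.5 mm; rainfall ≈ 14.1 mm

Precipitable water is the column-integrated vapour mass per unit area: PW = (1/g) Σ q̄ Δp, with q in kg/kg and Δp in Pa (1 kg/m² of water = 1 mm).
Layer 1015–770 hPa: Δp = 245 hPa = 24500 Pa, q̄ = 0.011 kg/kg → 0.011 × 24500 / 9.8 = 27.50 mm
Layer 770–630 hPa: Δp = 140 hPa = 14000 Pa, q̄ = 0.0049 kg/kg → 0.0049 × 14000 / 9.8 = 7.00 mm
Layer 630–540 hPa: Δp = 90 hPa = 9000 Pa, q̄ = 0.0027 kg/kg → 0.0027 × 9000 / 9.8 = 2.48 mm
Layer 540–200 hPa: Δp = 340 hPa = 34000 Pa, q̄ = 0.0013 kg/kg → 0.0013 × 34000 / 9.8 = 4.51 mm
PW = 27.50 + 7.00 + 2.48 + 4.51 = 41.49 ≈ 41.5 mm.
Rainfall = ε × PW = 0.34 × 41.5 = 14.1 mm.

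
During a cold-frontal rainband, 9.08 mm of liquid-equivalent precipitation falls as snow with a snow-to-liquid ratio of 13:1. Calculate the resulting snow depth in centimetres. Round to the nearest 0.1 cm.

Snow depth = liquid × ratio = 9.08 mm × 13 = 118.04 mm = 11.8 cm.

snow depth ≈ 11.8 cm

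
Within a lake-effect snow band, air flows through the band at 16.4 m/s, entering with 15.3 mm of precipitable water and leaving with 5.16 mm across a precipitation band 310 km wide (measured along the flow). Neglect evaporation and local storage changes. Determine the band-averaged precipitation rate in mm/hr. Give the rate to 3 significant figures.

Column moisture flux per unit crosswind length is F = V × PW.
Inflow: F_in = 16.4 × 15.3 = 250.92 mm·m/s
Outflow: F_out = 16.4 × 5.16 = 84.624 mm·m/s
Steady-state rate R = (F_in − F_out)/L = (250.92 − 84.624) / 310000 m = 5.364e-04 mm/s.
R = 5.364e-04 × 3600 = 1.93 mm/hr.

R ≈ 1.93 mm/hr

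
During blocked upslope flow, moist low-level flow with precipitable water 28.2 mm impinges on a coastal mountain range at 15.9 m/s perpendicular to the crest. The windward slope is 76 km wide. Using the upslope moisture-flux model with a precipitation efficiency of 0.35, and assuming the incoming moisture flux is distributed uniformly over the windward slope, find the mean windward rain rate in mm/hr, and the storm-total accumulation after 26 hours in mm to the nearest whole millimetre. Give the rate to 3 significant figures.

Incoming column moisture flux per unit ridge length: F = V × PW = 15.9 × 28.2 = 448.38 mm·m/s.
Spread over the 76 km slope with efficiency ε = 0.35: R = ε·F/W = 0.35 × 448.38 / 76000 m = 2.065e-03 mm/s.
R = 2.065e-03 × 3600 = 7.43 mm/hr.
Over 26 h: total = 7.43 × 26 = 193.18 ≈ 193 mm.

R ≈ 7.43 mm/hr; total ≈ 193 mm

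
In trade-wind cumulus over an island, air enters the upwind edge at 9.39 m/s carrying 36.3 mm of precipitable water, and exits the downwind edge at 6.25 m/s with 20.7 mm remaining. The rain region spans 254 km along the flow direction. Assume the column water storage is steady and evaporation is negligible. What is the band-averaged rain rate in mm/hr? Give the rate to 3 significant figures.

Column moisture flux per unit crosswind length is F = V × PW.
Inflow: F_in = 9.39 × 36.3 = 340.857 mm·m/s
Outflow: F_out = 6.25 × 20.7 = 129.375 mm·m/s
Steady-state rate R = (F_in − F_out)/L = (340.857 − 129.375) / 254000 m = 8.326e-04 mm/s.
R = 8.326e-04 × 3600 = 3.00 mm/hr.

R ≈ 3.00 mm/hr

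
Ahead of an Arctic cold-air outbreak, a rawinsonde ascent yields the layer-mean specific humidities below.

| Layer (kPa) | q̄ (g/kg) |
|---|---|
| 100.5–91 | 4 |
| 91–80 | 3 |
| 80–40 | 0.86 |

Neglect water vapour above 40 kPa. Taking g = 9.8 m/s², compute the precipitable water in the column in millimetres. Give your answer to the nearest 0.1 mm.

Precipitable water is the column-integrated vapour mass per unit area: PW = (1/g) Σ q̄ Δp, with q in kg/kg and Δp in Pa (1 kg/m² of water = 1 mm).
Layer 100.5–91 kPa: Δp = 95 hPa = 9500 Pa, q̄ = 0.004 kg/kg → 0.004 × 9500 / 9.8 = 3.88 mm
Layer 91–80 kPa: Δp = 110 hPa = 11000 Pa, q̄ = 0.003 kg/kg → 0.003 × 11000 / 9.8 = 3.37 mm
Layer 80–40 kPa: Δp = 400 hPa = 40000 Pa, q̄ = 0.00086 kg/kg → 0.00086 × 40000 / 9.8 = 3.51 mm
PW = 3.88 + 3.37 + 3.51 = 10.76 ≈ 10.8 mm.

PW ≈ 10.8 mm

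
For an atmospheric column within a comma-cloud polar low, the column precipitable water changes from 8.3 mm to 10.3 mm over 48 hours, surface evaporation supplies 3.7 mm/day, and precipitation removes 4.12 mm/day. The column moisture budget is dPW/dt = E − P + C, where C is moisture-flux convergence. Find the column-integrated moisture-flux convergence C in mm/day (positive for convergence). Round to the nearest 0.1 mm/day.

C ≈ 1.4 mm/day

dPW/dt = (10.3 − 8.3) mm / (48/24 day) = +1.000 mm/day.
C = dPW/dt − E + P = (+1.000) − 3.7 + 4.12 = 1.4 mm/day.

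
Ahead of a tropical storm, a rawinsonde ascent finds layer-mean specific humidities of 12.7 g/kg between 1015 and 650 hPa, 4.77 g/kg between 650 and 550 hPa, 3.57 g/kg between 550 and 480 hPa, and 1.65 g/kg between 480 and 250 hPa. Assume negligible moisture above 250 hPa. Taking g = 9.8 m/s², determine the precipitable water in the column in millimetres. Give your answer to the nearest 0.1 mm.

Precipitable water is the column-integrated vapour mass per unit area: PW = (1/g) Σ q̄ Δp, with q in kg/kg and Δp in Pa (1 kg/m² of water = 1 mm).
Layer 1015–650 hPa: Δp = 365 hPa = 36500 Pa, q̄ = 0.0127 kg/kg → 0.0127 × 36500 / 9.8 = 47.30 mm
Layer 650–550 hPa: Δp = 100 hPa = 10000 Pa, q̄ = 0.00477 kg/kg → 0.00477 × 10000 / 9.8 = 4.87 mm
Layer 550–480 hPa: Δp = 70 hPa = 7000 Pa, q̄ = 0.00357 kg/kg → 0.00357 × 7000 / 9.8 = 2.55 mm
Layer 480–250 hPa: Δp = 230 hPa = 23000 Pa, q̄ = 0.00165 kg/kg → 0.00165 × 23000 / 9.8 = 3.87 mm
PW = 47.30 + 4.87 + 2.55 + 3.87 = 58.59 ≈ 58.6 mm.

PW ≈ 58.6 mm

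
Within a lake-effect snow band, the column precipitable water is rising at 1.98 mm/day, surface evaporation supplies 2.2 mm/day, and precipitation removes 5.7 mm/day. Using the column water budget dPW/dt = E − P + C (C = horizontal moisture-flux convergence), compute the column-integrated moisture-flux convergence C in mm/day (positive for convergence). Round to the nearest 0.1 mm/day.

dPW/dt = +1.98 mm/day.
C = dPW/dt − E + P = (+1.98) − 2.2 + 5.7 = 5.5 mm/day.

C ≈ 5.5 mm/day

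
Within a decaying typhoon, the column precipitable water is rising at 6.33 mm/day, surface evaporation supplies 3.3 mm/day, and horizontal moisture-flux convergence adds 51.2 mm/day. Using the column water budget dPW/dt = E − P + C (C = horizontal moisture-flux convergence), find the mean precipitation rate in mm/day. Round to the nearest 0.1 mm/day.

dPW/dt = +6.33 mm/day.
P = E + C − dPW/dt = 3.3 + (51.2) − (+6.33) = 48.2 mm/day.

P ≈ 48.2 mm/day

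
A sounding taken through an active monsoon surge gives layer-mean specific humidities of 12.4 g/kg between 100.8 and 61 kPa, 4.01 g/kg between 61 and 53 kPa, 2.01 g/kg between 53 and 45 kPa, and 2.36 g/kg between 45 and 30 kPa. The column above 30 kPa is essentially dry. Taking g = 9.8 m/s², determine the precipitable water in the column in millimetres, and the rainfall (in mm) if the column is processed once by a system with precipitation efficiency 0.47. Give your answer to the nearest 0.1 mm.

PW ≈ 58.9 mm; rainfall ≈ 27.7 mm

Precipitable water is the column-integrated vapour mass per unit area: PW = (1/g) Σ q̄ Δp, with q in kg/kg and Δp in Pa (1 kg/m² of water = 1 mm).
Layer 100.8–61 kPa: Δp = 398 hPa = 39800 Pa, q̄ = 0.0124 kg/kg → 0.0124 × 39800 / 9.8 = 50.36 mm
Layer 61–53 kPa: Δp = 80 hPa = 8000 Pa, q̄ = 0.00401 kg/kg → 0.00401 × 8000 / 9.8 = 3.27 mm
Layer 53–45 kPa: Δp = 80 hPa = 8000 Pa, q̄ = 0.00201 kg/kg → 0.00201 × 8000 / 9.8 = 1.64 mm
Layer 45–30 kPa: Δp = 150 hPa = 15000 Pa, q̄ = 0.00236 kg/kg → 0.00236 × 15000 / 9.8 = 3.61 mm
PW = 50.36 + 3.27 + 1.64 + 3.61 = 58.88 ≈ 58.9 mm.
Rainfall = ε × PW = 0.47 × 58.9 = 27.7 mm.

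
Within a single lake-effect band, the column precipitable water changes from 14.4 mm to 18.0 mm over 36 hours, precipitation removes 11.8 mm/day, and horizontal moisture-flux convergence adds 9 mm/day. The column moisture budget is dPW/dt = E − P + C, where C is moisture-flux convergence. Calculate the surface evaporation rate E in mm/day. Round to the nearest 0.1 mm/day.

dPW/dt = (18.0 − 14.4) mm / (36/24 day) = +2.400 mm/day.
E = dPW/dt + P − C = (+2.400) + 11.8 − (9) = 5.2 mm/day.

E ≈ 5.2 mm/day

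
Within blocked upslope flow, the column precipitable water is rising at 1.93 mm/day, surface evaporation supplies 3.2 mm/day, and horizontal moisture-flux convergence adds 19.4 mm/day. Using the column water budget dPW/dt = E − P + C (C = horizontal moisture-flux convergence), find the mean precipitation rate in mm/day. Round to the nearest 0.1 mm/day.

dPW/dt = +1.93 mm/day.
P = E + C − dPW/dt = 3.2 + (19.4) − (+1.93) = 20.7 mm/day.

P ≈ 20.7 mm/day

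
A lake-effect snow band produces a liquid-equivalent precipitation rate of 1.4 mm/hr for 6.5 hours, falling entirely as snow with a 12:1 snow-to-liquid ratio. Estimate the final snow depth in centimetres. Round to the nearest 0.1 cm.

Liquid-equivalent depth = 1.4 × 6.5 = 9.1 mm.
Snow depth = 9.1 mm × 12 = 109.2 mm = 10.9 cm.

snow depth ≈ 10.9 cm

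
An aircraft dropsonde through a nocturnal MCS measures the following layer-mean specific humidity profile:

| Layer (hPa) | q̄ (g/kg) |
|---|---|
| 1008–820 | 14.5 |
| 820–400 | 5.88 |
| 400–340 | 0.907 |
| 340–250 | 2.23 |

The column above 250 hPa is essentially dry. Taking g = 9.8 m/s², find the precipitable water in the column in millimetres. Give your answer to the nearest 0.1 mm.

Precipitable water is the column-integrated vapour mass per unit area: PW = (1/g) Σ q̄ Δp, with q in kg/kg and Δp in Pa (1 kg/m² of water = 1 mm).
Layer 1008–820 hPa: Δp = 188 hPa = 18800 Pa, q̄ = 0.0145 kg/kg → 0.0145 × 18800 / 9.8 = 27.82 mm
Layer 820–400 hPa: Δp = 420 hPa = 42000 Pa, q̄ = 0.00588 kg/kg → 0.00588 × 42000 / 9.8 = 25.20 mm
Layer 400–340 hPa: Δp = 60 hPa = 6000 Pa, q̄ = 0.000907 kg/kg → 0.000907 × 6000 / 9.8 = 0.56 mm
Layer 340–250 hPa: Δp = 90 hPa = 9000 Pa, q̄ = 0.00223 kg/kg → 0.00223 × 9000 / 9.8 = 2.05 mm
PW = 27.82 + 25.20 + 0.56 + 2.05 = 55.63 ≈ 55.6 mm.

PW ≈ 55.6 mm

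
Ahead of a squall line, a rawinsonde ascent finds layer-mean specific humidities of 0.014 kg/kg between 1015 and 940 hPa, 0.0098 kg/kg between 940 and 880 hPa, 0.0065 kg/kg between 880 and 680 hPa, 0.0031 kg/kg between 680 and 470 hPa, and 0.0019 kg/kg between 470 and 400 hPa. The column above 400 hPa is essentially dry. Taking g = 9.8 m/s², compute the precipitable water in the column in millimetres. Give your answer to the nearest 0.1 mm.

PW ≈ 38.0 mm

Precipitable water is the column-integrated vapour mass per unit area: PW = (1/g) Σ q̄ Δp, with q in kg/kg and Δp in Pa (1 kg/m² of water = 1 mm).
Layer 1015–940 hPa: Δp = 75 hPa = 7500 Pa, q̄ = 0.014 kg/kg → 0.014 × 7500 / 9.8 = 10.71 mm
Layer 940–880 hPa: Δp = 60 hPa = 6000 Pa, q̄ = 0.0098 kg/kg → 0.0098 × 6000 / 9.8 = 6.00 mm
Layer 880–680 hPa: Δp = 200 hPa = 20000 Pa, q̄ = 0.0065 kg/kg → 0.0065 × 20000 / 9.8 = 13.27 mm
Layer 680–470 hPa: Δp = 210 hPa = 21000 Pa, q̄ = 0.0031 kg/kg → 0.0031 × 21000 / 9.8 = 6.64 mm
Layer 470–400 hPa: Δp = 70 hPa = 7000 Pa, q̄ = 0.0019 kg/kg → 0.0019 × 7000 / 9.8 = 1.36 mm
PW = 10.71 + 6.00 + 13.27 + 6.64 + 1.36 = 37.98 ≈ 38.0 mm.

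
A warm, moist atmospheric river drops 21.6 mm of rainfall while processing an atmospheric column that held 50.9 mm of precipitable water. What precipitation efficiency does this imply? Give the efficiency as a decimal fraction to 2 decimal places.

ε ≈ 0.42

ε = rainfall / PW = 21.6 / 50.9 = 0.42.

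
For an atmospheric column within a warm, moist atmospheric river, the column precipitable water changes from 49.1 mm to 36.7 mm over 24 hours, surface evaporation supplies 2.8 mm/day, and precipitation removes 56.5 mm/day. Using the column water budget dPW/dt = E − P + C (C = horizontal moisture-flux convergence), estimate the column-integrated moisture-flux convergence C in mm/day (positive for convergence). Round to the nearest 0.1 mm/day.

dPW/dt = (36.7 − 49.1) mm / (24/24 day) = -12.400 mm/day.
C = dPW/dt − E + P = (-12.400) − 2.8 + 56.5 = 41.3 mm/day.

C ≈ 41.3 mm/day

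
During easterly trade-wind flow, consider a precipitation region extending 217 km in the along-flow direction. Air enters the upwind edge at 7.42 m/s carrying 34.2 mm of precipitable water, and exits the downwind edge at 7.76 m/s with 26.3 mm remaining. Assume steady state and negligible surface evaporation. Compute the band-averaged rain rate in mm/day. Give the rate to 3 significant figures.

Column moisture flux per unit crosswind length is F = V × PW.
Inflow: F_in = 7.42 × 34.2 = 253.764 mm·m/s
Outflow: F_out = 7.76 × 26.3 = 204.088 mm·m/s
Steady-state rate R = (F_in − F_out)/L = (253.764 − 204.088) / 217000 m = 2.289e-04 mm/s.
R = 2.289e-04 × 3600 × 24 = 19.8 mm/day.

R ≈ 19.8 mm/day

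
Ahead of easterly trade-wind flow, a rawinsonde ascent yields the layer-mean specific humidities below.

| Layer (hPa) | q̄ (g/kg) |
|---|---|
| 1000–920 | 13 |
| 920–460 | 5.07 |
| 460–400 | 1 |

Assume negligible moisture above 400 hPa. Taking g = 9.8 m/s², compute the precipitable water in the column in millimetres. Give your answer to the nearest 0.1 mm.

PW ≈ 35.0 mm

Precipitable water is the column-integrated vapour mass per unit area: PW = (1/g) Σ q̄ Δp, with q in kg/kg and Δp in Pa (1 kg/m² of water = 1 mm).
Layer 1000–920 hPa: Δp = 80 hPa = 8000 Pa, q̄ = 0.013 kg/kg → 0.013 × 8000 / 9.8 = 10.61 mm
Layer 920–460 hPa: Δp = 460 hPa = 46000 Pa, q̄ = 0.00507 kg/kg → 0.00507 × 46000 / 9.8 = 23.80 mm
Layer 460–400 hPa: Δp = 60 hPa = 6000 Pa, q̄ = 0.001 kg/kg → 0.001 × 6000 / 9.8 = 0.61 mm
PW = 10.61 + 23.80 + 0.61 = 35.02 ≈ 35.0 mm.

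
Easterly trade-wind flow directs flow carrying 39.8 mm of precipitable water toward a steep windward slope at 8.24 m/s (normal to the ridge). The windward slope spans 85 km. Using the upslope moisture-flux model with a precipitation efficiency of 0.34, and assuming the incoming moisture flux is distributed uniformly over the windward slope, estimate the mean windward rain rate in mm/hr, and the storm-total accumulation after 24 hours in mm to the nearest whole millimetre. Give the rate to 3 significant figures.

R ≈ 4.72 mm/hr; total ≈ 113 mm

Incoming column moisture flux per unit ridge length: F = V × PW = 8.24 × 39.8 = 327.952 mm·m/s.
Spread over the 85 km slope with efficiency ε = 0.34: R = ε·F/W = 0.34 × 327.952 / 85000 m = 1.312e-03 mm/s.
R = 1.312e-03 × 3600 = 4.72 mm/hr.
Over 24 h: total = 4.72 × 24 = 113.28 ≈ 113 mm.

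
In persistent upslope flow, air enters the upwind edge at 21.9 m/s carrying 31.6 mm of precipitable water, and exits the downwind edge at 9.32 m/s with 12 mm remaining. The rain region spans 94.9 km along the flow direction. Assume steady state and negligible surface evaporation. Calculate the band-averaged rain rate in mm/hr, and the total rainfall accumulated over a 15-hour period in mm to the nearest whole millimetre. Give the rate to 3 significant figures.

R ≈ 22.0 mm/hr; total ≈ 330 mm

Column moisture flux per unit crosswind length is F = V × PW.
Inflow: F_in = 21.9 × 31.6 = 692.04 mm·m/s
Outflow: F_out = 9.32 × 12 = 111.84 mm·m/s
Steady-state rate R = (F_in − F_out)/L = (692.04 − 111.84) / 94900 m = 6.114e-03 mm/s.
R = 6.114e-03 × 3600 = 22.0 mm/hr.
Over 15 h: total = 22.0 × 15 = 330 mm.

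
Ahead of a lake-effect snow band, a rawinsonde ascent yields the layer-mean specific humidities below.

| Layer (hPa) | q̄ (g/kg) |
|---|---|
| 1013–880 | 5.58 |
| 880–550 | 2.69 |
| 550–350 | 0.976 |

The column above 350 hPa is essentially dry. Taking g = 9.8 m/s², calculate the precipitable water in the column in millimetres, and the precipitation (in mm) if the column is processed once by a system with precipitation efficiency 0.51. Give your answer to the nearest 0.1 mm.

Precipitable water is the column-integrated vapour mass per unit area: PW = (1/g) Σ q̄ Δp, with q in kg/kg and Δp in Pa (1 kg/m² of water = 1 mm).
Layer 1013–880 hPa: Δp = 133 hPa = 13300 Pa, q̄ = 0.00558 kg/kg → 0.00558 × 13300 / 9.8 = 7.57 mm
Layer 880–550 hPa: Δp = 330 hPa = 33000 Pa, q̄ = 0.00269 kg/kg → 0.00269 × 33000 / 9.8 = 9.06 mm
Layer 550–350 hPa: Δp = 200 hPa = 20000 Pa, q̄ = 0.000976 kg/kg → 0.000976 × 20000 / 9.8 = 1.99 mm
PW = 7.57 + 9.06 + 1.99 = 18.62 ≈ 18.6 mm.
Precipitation = ε × PW = 0.51 × 18.6 = 9.5 mm.

PW ≈ 18.6 mm; precipitation ≈ 9.5 mm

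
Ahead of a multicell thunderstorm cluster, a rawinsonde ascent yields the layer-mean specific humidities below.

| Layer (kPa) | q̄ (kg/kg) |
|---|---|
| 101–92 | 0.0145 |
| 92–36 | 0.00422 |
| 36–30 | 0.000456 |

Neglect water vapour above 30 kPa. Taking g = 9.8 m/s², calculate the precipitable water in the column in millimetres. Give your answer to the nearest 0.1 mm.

PW ≈ 37.7 mm

Precipitable water is the column-integrated vapour mass per unit area: PW = (1/g) Σ q̄ Δp, with q in kg/kg and Δp in Pa (1 kg/m² of water = 1 mm).
Layer 101–92 kPa: Δp = 90 hPa = 9000 Pa, q̄ = 0.0145 kg/kg → 0.0145 × 9000 / 9.8 = 13.32 mm
Layer 92–36 kPa: Δp = 560 hPa = 56000 Pa, q̄ = 0.00422 kg/kg → 0.00422 × 56000 / 9.8 = 24.11 mm
Layer 36–30 kPa: Δp = 60 hPa = 6000 Pa, q̄ = 0.000456 kg/kg → 0.000456 × 6000 / 9.8 = 0.28 mm
PW = 13.32 + 24.11 + 0.28 = 37.71 ≈ 37.7 mm.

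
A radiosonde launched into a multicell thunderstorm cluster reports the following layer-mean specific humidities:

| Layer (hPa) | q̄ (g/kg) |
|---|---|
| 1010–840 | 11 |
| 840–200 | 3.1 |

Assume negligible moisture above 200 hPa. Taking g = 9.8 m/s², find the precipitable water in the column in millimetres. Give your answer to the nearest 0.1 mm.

Precipitable water is the column-integrated vapour mass per unit area: PW = (1/g) Σ q̄ Δp, with q in kg/kg and Δp in Pa (1 kg/m² of water = 1 mm).
Layer 1010–840 hPa: Δp = 170 hPa = 17000 Pa, q̄ = 0.011 kg/kg → 0.011 × 17000 / 9.8 = 19.08 mm
Layer 840–200 hPa: Δp = 640 hPa = 64000 Pa, q̄ = 0.0031 kg/kg → 0.0031 × 64000 / 9.8 = 20.24 mm
PW = 19.08 + 20.24 = 39.32 ≈ 39.3 mm.

PW ≈ 39.3 mm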